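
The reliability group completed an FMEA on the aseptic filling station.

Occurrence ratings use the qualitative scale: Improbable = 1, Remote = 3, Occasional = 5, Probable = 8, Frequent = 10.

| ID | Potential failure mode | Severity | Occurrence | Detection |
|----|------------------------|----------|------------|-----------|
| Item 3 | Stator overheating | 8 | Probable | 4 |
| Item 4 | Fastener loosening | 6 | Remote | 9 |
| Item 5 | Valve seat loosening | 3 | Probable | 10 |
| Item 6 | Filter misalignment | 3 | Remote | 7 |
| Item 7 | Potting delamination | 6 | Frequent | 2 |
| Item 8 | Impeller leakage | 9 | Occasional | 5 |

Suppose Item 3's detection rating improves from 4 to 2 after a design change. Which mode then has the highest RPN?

RPN = Severity × Occurrence × Detection:
  Item 3: 8 × 8 × 4 = 256
  Item 4: 6 × 3 × 9 = 162
  Item 5: 3 × 8 × 10 = 240
  Item 6: 3 × 3 × 7 = 63
  Item 7: 6 × 10 × 2 = 120
  Item 8: 9 × 5 × 5 = 225
After action: Item 3 → 8 × 8 × 2 = 128.
Revised RPNs: Item 5=240, Item 8=225, Item 4=162, Item 3=128, Item 7=120, Item 6=63.
Highest is now Item 5 (240).

Item 5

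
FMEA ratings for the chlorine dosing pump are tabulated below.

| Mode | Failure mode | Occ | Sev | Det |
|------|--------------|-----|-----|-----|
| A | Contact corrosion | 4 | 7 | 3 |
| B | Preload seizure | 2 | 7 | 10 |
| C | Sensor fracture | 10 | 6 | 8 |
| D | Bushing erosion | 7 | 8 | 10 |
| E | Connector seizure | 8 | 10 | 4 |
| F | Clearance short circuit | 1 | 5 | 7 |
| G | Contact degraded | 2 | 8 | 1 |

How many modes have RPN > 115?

4

RPN = Severity × Occurrence × Detection:
  A: 7 × 4 × 3 = 84
  B: 7 × 2 × 10 = 140
  C: 6 × 10 × 8 = 480
  D: 8 × 7 × 10 = 560
  E: 10 × 8 × 4 = 320
  F: 5 × 1 × 7 = 35
  G: 8 × 2 × 1 = 16
Modes with RPN > 115: B (140), C (480), D (560), E (320) → 4.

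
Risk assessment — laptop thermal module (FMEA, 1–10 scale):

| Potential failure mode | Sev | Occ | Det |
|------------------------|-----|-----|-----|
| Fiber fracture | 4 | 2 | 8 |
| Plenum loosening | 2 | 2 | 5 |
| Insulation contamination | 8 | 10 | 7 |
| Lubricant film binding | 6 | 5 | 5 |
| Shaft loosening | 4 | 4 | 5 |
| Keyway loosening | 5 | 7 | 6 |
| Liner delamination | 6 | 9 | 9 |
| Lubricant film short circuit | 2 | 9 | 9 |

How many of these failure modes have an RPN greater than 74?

RPN = Severity × Occurrence × Detection:
  Fiber fracture: 4 × 2 × 8 = 64
  Plenum loosening: 2 × 2 × 5 = 20
  Insulation contamination: 8 × 10 × 7 = 560
  Lubricant film binding: 6 × 5 × 5 = 150
  Shaft loosening: 4 × 4 × 5 = 80
  Keyway loosening: 5 × 7 × 6 = 210
  Liner delamination: 6 × 9 × 9 = 486
  Lubricant film short circuit: 2 × 9 × 9 = 162
Modes with RPN > 74: Insulation contamination (560), Lubricant film binding (150), Shaft loosening (80), Keyway loosening (210), Liner delamination (486), Lubricant film short circuit (162) → 6.

6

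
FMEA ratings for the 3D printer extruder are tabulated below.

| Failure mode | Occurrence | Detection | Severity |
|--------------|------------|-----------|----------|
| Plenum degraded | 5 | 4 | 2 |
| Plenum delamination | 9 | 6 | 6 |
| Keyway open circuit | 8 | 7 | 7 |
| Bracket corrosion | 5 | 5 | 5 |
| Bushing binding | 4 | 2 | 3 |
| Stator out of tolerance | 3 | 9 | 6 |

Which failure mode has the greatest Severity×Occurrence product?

Keyway open circuit

Criticality = Severity × Occurrence:
  Plenum degraded: 2 × 5 = 10
  Plenum delamination: 6 × 9 = 54
  Keyway open circuit: 7 × 8 = 56
  Bracket corrosion: 5 × 5 = 25
  Bushing binding: 3 × 4 = 12
  Stator out of tolerance: 6 × 3 = 18
Highest criticality is 56 → Keyway open circuit.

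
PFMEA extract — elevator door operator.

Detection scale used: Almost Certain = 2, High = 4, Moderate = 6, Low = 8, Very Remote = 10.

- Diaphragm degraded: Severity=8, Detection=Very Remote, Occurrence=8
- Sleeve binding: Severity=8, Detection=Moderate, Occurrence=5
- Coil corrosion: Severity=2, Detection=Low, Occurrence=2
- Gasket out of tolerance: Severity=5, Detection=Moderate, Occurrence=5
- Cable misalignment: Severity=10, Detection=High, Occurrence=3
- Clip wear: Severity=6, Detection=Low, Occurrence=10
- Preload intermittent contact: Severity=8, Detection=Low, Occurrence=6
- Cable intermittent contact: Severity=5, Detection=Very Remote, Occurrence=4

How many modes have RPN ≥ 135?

6

RPN = Severity × Occurrence × Detection:
  Diaphragm degraded: 8 × 8 × 10 = 640
  Sleeve binding: 8 × 5 × 6 = 240
  Coil corrosion: 2 × 2 × 8 = 32
  Gasket out of tolerance: 5 × 5 × 6 = 150
  Cable misalignment: 10 × 3 × 4 = 120
  Clip wear: 6 × 10 × 8 = 480
  Preload intermittent contact: 8 × 6 × 8 = 384
  Cable intermittent contact: 5 × 4 × 10 = 200
Modes with RPN ≥ 135: Diaphragm degraded (640), Sleeve binding (240), Gasket out of tolerance (150), Clip wear (480), Preload intermittent contact (384), Cable intermittent contact (200) → 6.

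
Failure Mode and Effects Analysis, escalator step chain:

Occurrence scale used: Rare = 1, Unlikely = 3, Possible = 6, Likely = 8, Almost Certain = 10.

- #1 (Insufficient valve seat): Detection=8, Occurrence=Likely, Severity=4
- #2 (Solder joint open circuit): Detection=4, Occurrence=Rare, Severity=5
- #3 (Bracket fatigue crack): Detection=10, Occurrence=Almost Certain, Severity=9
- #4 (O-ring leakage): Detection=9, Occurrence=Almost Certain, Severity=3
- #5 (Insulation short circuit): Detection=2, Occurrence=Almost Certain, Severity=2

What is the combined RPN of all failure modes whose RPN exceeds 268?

RPN = Severity × Occurrence × Detection:
  #1: 4 × 8 × 8 = 256
  #2: 5 × 1 × 4 = 20
  #3: 9 × 10 × 10 = 900
  #4: 3 × 10 × 9 = 270
  #5: 2 × 10 × 2 = 40
RPN > 268: #3 (900), #4 (270).
Sum: 900 + 270 = 1170.

1170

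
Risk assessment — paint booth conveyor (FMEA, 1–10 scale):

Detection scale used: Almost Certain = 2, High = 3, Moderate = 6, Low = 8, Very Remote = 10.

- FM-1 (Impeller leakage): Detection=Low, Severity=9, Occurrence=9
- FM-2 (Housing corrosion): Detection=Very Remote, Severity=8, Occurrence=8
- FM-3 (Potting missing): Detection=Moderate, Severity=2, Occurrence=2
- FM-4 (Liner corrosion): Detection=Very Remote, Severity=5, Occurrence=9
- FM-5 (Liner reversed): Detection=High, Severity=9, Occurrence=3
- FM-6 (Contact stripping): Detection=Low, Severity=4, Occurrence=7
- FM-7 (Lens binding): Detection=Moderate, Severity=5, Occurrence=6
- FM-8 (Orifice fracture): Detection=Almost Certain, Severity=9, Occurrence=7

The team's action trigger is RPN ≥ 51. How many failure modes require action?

RPN = Severity × Occurrence × Detection:
  FM-1: 9 × 9 × 8 = 648
  FM-2: 8 × 8 × 10 = 640
  FM-3: 2 × 2 × 6 = 24
  FM-4: 5 × 9 × 10 = 450
  FM-5: 9 × 3 × 3 = 81
  FM-6: 4 × 7 × 8 = 224
  FM-7: 5 × 6 × 6 = 180
  FM-8: 9 × 7 × 2 = 126
Modes with RPN ≥ 51: FM-1 (648), FM-2 (640), FM-4 (450), FM-5 (81), FM-6 (224), FM-7 (180), FM-8 (126) → 7.

7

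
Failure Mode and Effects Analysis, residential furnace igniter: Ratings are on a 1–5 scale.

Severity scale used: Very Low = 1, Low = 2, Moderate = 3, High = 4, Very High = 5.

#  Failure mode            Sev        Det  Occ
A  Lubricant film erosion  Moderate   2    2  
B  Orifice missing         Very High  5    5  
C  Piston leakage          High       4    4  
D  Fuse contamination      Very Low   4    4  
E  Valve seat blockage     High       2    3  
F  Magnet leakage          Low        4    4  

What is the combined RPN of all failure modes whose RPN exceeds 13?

RPN = Severity × Occurrence × Detection:
  A: 3 × 2 × 2 = 12
  B: 5 × 5 × 5 = 125
  C: 4 × 4 × 4 = 64
  D: 1 × 4 × 4 = 16
  E: 4 × 3 × 2 = 24
  F: 2 × 4 × 4 = 32
RPN > 13: B (125), C (64), D (16), E (24), F (32).
Sum: 125 + 64 + 16 + 24 + 32 = 261.

261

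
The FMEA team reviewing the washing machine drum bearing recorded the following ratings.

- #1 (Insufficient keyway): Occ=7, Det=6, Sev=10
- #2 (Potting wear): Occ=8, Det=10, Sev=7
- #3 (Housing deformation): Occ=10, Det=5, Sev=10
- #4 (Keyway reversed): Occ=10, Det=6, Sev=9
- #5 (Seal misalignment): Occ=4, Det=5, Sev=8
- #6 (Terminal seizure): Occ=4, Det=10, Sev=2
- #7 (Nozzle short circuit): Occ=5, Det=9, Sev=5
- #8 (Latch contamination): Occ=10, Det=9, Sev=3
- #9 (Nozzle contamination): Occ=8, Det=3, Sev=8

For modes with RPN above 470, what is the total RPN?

RPN = Severity × Occurrence × Detection:
  #1: 10 × 7 × 6 = 420
  #2: 7 × 8 × 10 = 560
  #3: 10 × 10 × 5 = 500
  #4: 9 × 10 × 6 = 540
  #5: 8 × 4 × 5 = 160
  #6: 2 × 4 × 10 = 80
  #7: 5 × 5 × 9 = 225
  #8: 3 × 10 × 9 = 270
  #9: 8 × 8 × 3 = 192
RPN > 470: #2 (560), #3 (500), #4 (540).
Sum: 560 + 500 + 540 = 1600.

1600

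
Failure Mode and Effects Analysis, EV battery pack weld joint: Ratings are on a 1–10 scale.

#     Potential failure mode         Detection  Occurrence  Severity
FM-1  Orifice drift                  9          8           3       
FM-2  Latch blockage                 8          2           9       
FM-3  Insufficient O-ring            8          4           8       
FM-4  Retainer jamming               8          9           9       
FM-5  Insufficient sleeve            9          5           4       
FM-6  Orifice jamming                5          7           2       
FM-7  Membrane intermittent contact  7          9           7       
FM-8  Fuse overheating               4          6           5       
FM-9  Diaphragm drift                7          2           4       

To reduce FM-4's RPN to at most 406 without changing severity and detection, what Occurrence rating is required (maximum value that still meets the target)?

5

FM-4: S=9, O=9, D=8 → current RPN = 648.
Fixed product = 72. Need 72 × O ≤ 406, so O ≤ 406/72 = 5.64.
Maximum integer Occurrence rating = 5 (gives RPN 360; O=6 would give 432 > 406).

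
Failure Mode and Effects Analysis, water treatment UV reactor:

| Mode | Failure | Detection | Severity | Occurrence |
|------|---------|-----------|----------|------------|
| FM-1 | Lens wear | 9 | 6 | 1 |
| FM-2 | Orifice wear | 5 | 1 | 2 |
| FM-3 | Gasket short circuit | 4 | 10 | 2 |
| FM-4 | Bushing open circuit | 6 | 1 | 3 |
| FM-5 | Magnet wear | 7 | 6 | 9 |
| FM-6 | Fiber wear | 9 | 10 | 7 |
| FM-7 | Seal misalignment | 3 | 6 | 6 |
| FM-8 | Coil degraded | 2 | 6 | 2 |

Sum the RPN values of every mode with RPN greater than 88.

1116

RPN = Severity × Occurrence × Detection:
  FM-1: 6 × 1 × 9 = 54
  FM-2: 1 × 2 × 5 = 10
  FM-3: 10 × 2 × 4 = 80
  FM-4: 1 × 3 × 6 = 18
  FM-5: 6 × 9 × 7 = 378
  FM-6: 10 × 7 × 9 = 630
  FM-7: 6 × 6 × 3 = 108
  FM-8: 6 × 2 × 2 = 24
RPN > 88: FM-5 (378), FM-6 (630), FM-7 (108).
Sum: 378 + 630 + 108 = 1116.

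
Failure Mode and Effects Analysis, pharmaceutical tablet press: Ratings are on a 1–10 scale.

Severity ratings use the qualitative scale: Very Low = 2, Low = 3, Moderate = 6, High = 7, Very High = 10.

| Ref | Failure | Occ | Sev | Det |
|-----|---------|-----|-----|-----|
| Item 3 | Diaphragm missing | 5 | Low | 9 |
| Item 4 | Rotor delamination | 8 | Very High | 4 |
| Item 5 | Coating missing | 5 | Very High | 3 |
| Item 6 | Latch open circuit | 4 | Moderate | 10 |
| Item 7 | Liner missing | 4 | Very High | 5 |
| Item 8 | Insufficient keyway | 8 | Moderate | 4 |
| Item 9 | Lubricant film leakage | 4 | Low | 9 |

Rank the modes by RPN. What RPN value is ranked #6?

135

RPN = Severity × Occurrence × Detection:
  Item 3: 3 × 5 × 9 = 135
  Item 4: 10 × 8 × 4 = 320
  Item 5: 10 × 5 × 3 = 150
  Item 6: 6 × 4 × 10 = 240
  Item 7: 10 × 4 × 5 = 200
  Item 8: 6 × 8 × 4 = 192
  Item 9: 3 × 4 × 9 = 108
Sorted descending: 320, 240, 200, 192, 150, 135, 108.
The sixth-highest RPN is 135 (Item 3).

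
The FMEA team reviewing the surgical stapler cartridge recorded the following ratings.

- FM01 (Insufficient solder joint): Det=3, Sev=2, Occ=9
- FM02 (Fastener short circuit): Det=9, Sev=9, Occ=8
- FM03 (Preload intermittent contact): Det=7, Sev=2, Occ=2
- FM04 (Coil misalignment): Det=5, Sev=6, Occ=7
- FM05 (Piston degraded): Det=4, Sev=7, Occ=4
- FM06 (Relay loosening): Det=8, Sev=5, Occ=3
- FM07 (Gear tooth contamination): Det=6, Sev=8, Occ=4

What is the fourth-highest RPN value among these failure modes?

120

RPN = Severity × Occurrence × Detection:
  FM01: 2 × 9 × 3 = 54
  FM02: 9 × 8 × 9 = 648
  FM03: 2 × 2 × 7 = 28
  FM04: 6 × 7 × 5 = 210
  FM05: 7 × 4 × 4 = 112
  FM06: 5 × 3 × 8 = 120
  FM07: 8 × 4 × 6 = 192
Sorted descending: 648, 210, 192, 120, 112, 54, 28.
The fourth-highest RPN is 120 (FM06).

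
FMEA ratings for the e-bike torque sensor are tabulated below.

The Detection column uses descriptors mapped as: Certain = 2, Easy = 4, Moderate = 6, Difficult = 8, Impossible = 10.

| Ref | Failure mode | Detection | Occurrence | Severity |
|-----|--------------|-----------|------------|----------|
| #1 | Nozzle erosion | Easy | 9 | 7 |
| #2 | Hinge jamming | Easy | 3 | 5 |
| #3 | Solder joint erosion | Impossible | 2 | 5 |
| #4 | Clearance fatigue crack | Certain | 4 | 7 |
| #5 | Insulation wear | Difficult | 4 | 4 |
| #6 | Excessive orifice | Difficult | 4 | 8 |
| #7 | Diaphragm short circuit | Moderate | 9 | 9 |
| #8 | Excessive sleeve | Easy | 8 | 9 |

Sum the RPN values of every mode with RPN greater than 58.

1570

RPN = Severity × Occurrence × Detection:
  #1: 7 × 9 × 4 = 252
  #2: 5 × 3 × 4 = 60
  #3: 5 × 2 × 10 = 100
  #4: 7 × 4 × 2 = 56
  #5: 4 × 4 × 8 = 128
  #6: 8 × 4 × 8 = 256
  #7: 9 × 9 × 6 = 486
  #8: 9 × 8 × 4 = 288
RPN > 58: #1 (252), #2 (60), #3 (100), #5 (128), #6 (256), #7 (486), #8 (288).
Sum: 252 + 60 + 100 + 128 + 256 + 486 + 288 = 1570.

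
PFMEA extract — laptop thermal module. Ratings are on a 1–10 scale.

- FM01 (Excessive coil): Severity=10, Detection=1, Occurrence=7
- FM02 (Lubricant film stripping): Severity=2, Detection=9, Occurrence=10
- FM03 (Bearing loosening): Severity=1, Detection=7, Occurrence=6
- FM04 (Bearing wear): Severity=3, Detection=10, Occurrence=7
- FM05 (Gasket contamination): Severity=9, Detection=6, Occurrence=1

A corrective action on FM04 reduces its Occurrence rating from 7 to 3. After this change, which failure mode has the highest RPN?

FM02

RPN = Severity × Occurrence × Detection:
  FM01: 10 × 7 × 1 = 70
  FM02: 2 × 10 × 9 = 180
  FM03: 1 × 6 × 7 = 42
  FM04: 3 × 7 × 10 = 210
  FM05: 9 × 1 × 6 = 54
After action: FM04 → 3 × 3 × 10 = 90.
Revised RPNs: FM02=180, FM04=90, FM01=70, FM05=54, FM03=42.
Highest is now FM02 (180).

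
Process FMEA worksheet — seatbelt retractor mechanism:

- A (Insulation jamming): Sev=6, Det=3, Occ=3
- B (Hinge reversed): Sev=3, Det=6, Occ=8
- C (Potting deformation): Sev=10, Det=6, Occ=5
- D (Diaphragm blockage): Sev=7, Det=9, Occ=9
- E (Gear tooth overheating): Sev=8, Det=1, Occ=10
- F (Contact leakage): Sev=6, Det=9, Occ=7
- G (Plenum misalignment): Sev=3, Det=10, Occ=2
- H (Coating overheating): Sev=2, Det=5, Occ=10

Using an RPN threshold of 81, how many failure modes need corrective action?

RPN = Severity × Occurrence × Detection:
  A: 6 × 3 × 3 = 54
  B: 3 × 8 × 6 = 144
  C: 10 × 5 × 6 = 300
  D: 7 × 9 × 9 = 567
  E: 8 × 10 × 1 = 80
  F: 6 × 7 × 9 = 378
  G: 3 × 2 × 10 = 60
  H: 2 × 10 × 5 = 100
Modes with RPN ≥ 81: B (144), C (300), D (567), F (378), H (100) → 5.

5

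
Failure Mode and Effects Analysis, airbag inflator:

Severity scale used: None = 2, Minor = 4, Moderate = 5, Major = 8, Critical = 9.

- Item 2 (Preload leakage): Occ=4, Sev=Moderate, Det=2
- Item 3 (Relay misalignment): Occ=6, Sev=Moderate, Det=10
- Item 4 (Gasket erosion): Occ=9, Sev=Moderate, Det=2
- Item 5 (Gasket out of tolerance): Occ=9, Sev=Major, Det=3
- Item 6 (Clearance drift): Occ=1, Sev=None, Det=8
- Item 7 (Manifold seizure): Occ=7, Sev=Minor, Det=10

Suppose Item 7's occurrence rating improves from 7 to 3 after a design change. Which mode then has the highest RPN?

RPN = Severity × Occurrence × Detection:
  Item 2: 5 × 4 × 2 = 40
  Item 3: 5 × 6 × 10 = 300
  Item 4: 5 × 9 × 2 = 90
  Item 5: 8 × 9 × 3 = 216
  Item 6: 2 × 1 × 8 = 16
  Item 7: 4 × 7 × 10 = 280
After action: Item 7 → 4 × 3 × 10 = 120.
Revised RPNs: Item 3=300, Item 5=216, Item 7=120, Item 4=90, Item 2=40, Item 6=16.
Highest is now Item 3 (300).

Item 3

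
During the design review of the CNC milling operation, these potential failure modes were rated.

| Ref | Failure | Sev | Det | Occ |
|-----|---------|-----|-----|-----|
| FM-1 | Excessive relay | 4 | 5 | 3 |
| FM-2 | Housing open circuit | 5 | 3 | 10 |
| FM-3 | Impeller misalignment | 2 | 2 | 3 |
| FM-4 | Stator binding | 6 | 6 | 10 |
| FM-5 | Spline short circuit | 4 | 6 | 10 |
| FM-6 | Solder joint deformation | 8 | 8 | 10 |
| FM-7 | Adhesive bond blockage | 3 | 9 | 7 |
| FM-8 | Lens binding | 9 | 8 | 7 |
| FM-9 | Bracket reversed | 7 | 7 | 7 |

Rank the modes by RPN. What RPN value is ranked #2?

504

RPN = Severity × Occurrence × Detection:
  FM-1: 4 × 3 × 5 = 60
  FM-2: 5 × 10 × 3 = 150
  FM-3: 2 × 3 × 2 = 12
  FM-4: 6 × 10 × 6 = 360
  FM-5: 4 × 10 × 6 = 240
  FM-6: 8 × 10 × 8 = 640
  FM-7: 3 × 7 × 9 = 189
  FM-8: 9 × 7 × 8 = 504
  FM-9: 7 × 7 × 7 = 343
Sorted descending: 640, 504, 360, 343, 240, 189, 150, 60, 12.
The second-highest RPN is 504 (FM-8).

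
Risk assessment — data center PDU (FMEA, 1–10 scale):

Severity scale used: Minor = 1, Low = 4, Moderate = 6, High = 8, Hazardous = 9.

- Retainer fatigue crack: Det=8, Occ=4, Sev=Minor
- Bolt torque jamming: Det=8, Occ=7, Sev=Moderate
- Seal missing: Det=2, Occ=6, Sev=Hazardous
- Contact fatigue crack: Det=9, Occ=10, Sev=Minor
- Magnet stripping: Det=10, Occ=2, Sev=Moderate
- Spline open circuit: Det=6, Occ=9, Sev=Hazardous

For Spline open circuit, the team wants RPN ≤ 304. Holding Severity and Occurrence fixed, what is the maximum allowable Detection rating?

Spline open circuit: S=9, O=9, D=6 → current RPN = 486.
Fixed product = 81. Need 81 × D ≤ 304, so D ≤ 304/81 = 3.75.
Maximum integer Detection rating = 3 (gives RPN 243; D=4 would give 324 > 304).

3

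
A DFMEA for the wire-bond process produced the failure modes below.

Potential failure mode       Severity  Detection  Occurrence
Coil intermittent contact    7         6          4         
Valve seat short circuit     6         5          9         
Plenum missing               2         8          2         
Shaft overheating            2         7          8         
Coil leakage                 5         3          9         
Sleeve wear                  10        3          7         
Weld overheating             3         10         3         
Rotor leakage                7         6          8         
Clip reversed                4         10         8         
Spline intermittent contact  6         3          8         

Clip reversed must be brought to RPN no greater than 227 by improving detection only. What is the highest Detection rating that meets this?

7

Clip reversed: S=4, O=8, D=10 → current RPN = 320.
Fixed product = 32. Need 32 × D ≤ 227, so D ≤ 227/32 = 7.09.
Maximum integer Detection rating = 7 (gives RPN 224; D=8 would give 256 > 227).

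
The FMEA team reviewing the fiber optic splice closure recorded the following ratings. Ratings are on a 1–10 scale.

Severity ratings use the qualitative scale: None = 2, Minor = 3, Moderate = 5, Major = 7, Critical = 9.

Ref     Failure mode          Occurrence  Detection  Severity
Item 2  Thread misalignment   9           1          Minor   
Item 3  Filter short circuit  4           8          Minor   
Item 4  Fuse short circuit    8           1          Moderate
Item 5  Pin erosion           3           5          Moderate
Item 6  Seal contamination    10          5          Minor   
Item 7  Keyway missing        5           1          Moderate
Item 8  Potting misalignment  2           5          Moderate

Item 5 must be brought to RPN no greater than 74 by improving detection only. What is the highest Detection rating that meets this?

Item 5: S=5, O=3, D=5 → current RPN = 75.
Fixed product = 15. Need 15 × D ≤ 74, so D ≤ 74/15 = 4.93.
Maximum integer Detection rating = 4 (gives RPN 60; D=5 would give 75 > 74).

4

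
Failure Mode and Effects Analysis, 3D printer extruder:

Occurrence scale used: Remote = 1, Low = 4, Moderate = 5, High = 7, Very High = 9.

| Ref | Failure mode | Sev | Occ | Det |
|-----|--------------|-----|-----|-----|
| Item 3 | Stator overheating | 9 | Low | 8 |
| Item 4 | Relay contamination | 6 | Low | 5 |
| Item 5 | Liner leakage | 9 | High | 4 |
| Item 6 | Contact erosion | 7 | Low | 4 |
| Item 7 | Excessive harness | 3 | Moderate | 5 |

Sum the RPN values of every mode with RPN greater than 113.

660

RPN = Severity × Occurrence × Detection:
  Item 3: 9 × 4 × 8 = 288
  Item 4: 6 × 4 × 5 = 120
  Item 5: 9 × 7 × 4 = 252
  Item 6: 7 × 4 × 4 = 112
  Item 7: 3 × 5 × 5 = 75
RPN > 113: Item 3 (288), Item 4 (120), Item 5 (252).
Sum: 288 + 120 + 252 = 660.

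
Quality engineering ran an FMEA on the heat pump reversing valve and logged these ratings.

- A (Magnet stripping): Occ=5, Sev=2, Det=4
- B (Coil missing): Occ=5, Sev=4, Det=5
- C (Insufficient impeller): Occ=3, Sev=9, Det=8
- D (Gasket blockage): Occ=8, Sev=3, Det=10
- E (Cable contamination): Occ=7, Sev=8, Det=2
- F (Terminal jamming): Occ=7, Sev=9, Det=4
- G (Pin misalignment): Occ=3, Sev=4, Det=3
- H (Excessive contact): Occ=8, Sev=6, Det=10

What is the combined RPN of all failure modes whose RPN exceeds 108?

1300

RPN = Severity × Occurrence × Detection:
  A: 2 × 5 × 4 = 40
  B: 4 × 5 × 5 = 100
  C: 9 × 3 × 8 = 216
  D: 3 × 8 × 10 = 240
  E: 8 × 7 × 2 = 112
  F: 9 × 7 × 4 = 252
  G: 4 × 3 × 3 = 36
  H: 6 × 8 × 10 = 480
RPN > 108: C (216), D (240), E (112), F (252), H (480).
Sum: 216 + 240 + 112 + 252 + 480 = 1300.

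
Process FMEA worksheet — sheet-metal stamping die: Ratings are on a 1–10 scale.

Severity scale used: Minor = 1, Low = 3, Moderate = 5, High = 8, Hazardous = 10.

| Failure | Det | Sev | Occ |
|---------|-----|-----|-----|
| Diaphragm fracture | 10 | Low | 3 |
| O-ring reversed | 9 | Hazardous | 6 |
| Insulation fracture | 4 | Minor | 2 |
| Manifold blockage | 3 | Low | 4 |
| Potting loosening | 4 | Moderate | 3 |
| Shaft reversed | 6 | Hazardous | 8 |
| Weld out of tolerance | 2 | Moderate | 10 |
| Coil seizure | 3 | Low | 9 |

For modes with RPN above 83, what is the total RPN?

RPN = Severity × Occurrence × Detection:
  Diaphragm fracture: 3 × 3 × 10 = 90
  O-ring reversed: 10 × 6 × 9 = 540
  Insulation fracture: 1 × 2 × 4 = 8
  Manifold blockage: 3 × 4 × 3 = 36
  Potting loosening: 5 × 3 × 4 = 60
  Shaft reversed: 10 × 8 × 6 = 480
  Weld out of tolerance: 5 × 10 × 2 = 100
  Coil seizure: 3 × 9 × 3 = 81
RPN > 83: Diaphragm fracture (90), O-ring reversed (540), Shaft reversed (480), Weld out of tolerance (100).
Sum: 90 + 540 + 480 + 100 = 1210.

1210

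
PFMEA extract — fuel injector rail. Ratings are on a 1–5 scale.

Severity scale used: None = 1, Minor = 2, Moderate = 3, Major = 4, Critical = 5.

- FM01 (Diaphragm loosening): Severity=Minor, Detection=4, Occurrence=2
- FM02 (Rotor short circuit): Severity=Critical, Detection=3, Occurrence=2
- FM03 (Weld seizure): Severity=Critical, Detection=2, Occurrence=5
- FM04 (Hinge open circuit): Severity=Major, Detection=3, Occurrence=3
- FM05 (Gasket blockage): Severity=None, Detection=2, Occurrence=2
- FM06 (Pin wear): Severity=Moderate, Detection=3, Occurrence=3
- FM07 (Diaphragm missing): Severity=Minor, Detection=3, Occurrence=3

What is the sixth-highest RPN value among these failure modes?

16

RPN = Severity × Occurrence × Detection:
  FM01: 2 × 2 × 4 = 16
  FM02: 5 × 2 × 3 = 30
  FM03: 5 × 5 × 2 = 50
  FM04: 4 × 3 × 3 = 36
  FM05: 1 × 2 × 2 = 4
  FM06: 3 × 3 × 3 = 27
  FM07: 2 × 3 × 3 = 18
Sorted descending: 50, 36, 30, 27, 18, 16, 4.
The sixth-highest RPN is 16 (FM01).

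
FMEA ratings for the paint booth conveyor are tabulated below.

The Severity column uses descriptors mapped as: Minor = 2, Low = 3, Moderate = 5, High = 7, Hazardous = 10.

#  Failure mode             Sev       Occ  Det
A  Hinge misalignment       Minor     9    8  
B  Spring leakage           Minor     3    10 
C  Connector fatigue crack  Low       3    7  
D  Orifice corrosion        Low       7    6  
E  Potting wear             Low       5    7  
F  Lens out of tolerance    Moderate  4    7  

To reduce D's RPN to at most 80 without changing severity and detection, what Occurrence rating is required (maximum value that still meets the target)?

D: S=3, O=7, D=6 → current RPN = 126.
Fixed product = 18. Need 18 × O ≤ 80, so O ≤ 80/18 = 4.44.
Maximum integer Occurrence rating = 4 (gives RPN 72; O=5 would give 90 > 80).

4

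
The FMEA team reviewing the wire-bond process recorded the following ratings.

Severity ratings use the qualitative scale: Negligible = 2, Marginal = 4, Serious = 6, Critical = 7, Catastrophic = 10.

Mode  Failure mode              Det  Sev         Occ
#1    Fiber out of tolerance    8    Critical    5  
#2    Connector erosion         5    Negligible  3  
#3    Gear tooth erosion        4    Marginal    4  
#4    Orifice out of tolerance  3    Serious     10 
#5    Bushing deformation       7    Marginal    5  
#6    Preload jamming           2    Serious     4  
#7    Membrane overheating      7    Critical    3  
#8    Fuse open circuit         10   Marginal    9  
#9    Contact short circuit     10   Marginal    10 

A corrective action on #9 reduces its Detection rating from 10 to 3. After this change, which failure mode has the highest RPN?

#8

RPN = Severity × Occurrence × Detection:
  #1: 7 × 5 × 8 = 280
  #2: 2 × 3 × 5 = 30
  #3: 4 × 4 × 4 = 64
  #4: 6 × 10 × 3 = 180
  #5: 4 × 5 × 7 = 140
  #6: 6 × 4 × 2 = 48
  #7: 7 × 3 × 7 = 147
  #8: 4 × 9 × 10 = 360
  #9: 4 × 10 × 10 = 400
After action: #9 → 4 × 10 × 3 = 120.
Revised RPNs: #8=360, #1=280, #4=180, #7=147, #5=140, #9=120, #3=64, #6=48, #2=30.
Highest is now #8 (360).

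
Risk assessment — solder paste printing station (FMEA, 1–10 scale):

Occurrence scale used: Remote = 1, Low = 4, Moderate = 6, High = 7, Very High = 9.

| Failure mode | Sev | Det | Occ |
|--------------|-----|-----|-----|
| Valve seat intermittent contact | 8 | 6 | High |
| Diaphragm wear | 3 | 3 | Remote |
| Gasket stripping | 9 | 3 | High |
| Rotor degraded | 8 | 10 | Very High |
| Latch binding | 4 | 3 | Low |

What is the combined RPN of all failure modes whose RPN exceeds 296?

1056

RPN = Severity × Occurrence × Detection:
  Valve seat intermittent contact: 8 × 7 × 6 = 336
  Diaphragm wear: 3 × 1 × 3 = 9
  Gasket stripping: 9 × 7 × 3 = 189
  Rotor degraded: 8 × 9 × 10 = 720
  Latch binding: 4 × 4 × 3 = 48
RPN > 296: Valve seat intermittent contact (336), Rotor degraded (720).
Sum: 336 + 720 = 1056.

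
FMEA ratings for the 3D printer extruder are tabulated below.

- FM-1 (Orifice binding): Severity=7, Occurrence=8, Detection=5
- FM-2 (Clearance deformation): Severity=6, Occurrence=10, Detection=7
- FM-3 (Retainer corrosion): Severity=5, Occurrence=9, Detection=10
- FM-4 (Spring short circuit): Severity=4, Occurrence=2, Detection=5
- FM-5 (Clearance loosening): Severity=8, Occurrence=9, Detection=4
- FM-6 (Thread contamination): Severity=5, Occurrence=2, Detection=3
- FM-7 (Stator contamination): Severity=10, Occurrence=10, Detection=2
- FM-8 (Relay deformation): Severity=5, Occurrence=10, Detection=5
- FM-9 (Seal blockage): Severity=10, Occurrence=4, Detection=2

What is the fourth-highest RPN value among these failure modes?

280

RPN = Severity × Occurrence × Detection:
  FM-1: 7 × 8 × 5 = 280
  FM-2: 6 × 10 × 7 = 420
  FM-3: 5 × 9 × 10 = 450
  FM-4: 4 × 2 × 5 = 40
  FM-5: 8 × 9 × 4 = 288
  FM-6: 5 × 2 × 3 = 30
  FM-7: 10 × 10 × 2 = 200
  FM-8: 5 × 10 × 5 = 250
  FM-9: 10 × 4 × 2 = 80
Sorted descending: 450, 420, 288, 280, 250, 200, 80, 40, 30.
The fourth-highest RPN is 280 (FM-1).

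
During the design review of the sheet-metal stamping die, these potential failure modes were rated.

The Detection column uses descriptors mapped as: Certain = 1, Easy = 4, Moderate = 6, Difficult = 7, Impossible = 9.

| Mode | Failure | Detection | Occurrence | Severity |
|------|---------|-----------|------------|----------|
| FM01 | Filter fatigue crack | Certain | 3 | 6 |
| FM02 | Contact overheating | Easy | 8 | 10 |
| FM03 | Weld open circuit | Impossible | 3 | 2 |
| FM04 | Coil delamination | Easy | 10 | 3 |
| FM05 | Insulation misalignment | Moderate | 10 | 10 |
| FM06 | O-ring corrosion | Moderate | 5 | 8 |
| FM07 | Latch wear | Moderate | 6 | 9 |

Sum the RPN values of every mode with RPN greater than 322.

RPN = Severity × Occurrence × Detection:
  FM01: 6 × 3 × 1 = 18
  FM02: 10 × 8 × 4 = 320
  FM03: 2 × 3 × 9 = 54
  FM04: 3 × 10 × 4 = 120
  FM05: 10 × 10 × 6 = 600
  FM06: 8 × 5 × 6 = 240
  FM07: 9 × 6 × 6 = 324
RPN > 322: FM05 (600), FM07 (324).
Sum: 600 + 324 = 924.

924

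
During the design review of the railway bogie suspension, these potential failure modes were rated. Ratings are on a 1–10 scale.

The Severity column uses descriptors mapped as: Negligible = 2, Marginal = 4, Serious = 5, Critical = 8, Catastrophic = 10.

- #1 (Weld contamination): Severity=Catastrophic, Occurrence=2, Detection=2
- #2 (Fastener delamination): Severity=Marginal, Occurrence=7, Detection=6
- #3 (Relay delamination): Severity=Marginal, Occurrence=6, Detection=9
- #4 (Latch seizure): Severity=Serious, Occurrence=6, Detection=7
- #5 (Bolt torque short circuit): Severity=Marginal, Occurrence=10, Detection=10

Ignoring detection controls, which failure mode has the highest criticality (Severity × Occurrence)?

Criticality = Severity × Occurrence:
  #1: 10 × 2 = 20
  #2: 4 × 7 = 28
  #3: 4 × 6 = 24
  #4: 5 × 6 = 30
  #5: 4 × 10 = 40
Highest criticality is 40 → #5.

#5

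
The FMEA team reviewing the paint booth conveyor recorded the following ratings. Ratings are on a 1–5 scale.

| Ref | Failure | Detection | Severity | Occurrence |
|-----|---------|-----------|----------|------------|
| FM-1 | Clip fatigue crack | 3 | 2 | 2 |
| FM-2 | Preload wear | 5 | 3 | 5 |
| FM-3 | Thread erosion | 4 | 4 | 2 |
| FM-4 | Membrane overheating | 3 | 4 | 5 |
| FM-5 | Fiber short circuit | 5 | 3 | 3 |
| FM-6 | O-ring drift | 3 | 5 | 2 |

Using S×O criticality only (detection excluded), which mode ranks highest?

Criticality = Severity × Occurrence:
  FM-1: 2 × 2 = 4
  FM-2: 3 × 5 = 15
  FM-3: 4 × 2 = 8
  FM-4: 4 × 5 = 20
  FM-5: 3 × 3 = 9
  FM-6: 5 × 2 = 10
Highest criticality is 20 → FM-4.

FM-4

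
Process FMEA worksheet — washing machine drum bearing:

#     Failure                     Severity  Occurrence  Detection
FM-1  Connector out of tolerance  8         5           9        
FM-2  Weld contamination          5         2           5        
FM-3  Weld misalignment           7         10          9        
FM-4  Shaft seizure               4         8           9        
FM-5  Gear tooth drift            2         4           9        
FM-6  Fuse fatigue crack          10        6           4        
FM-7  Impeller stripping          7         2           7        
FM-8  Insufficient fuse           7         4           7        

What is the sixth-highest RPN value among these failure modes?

98

RPN = Severity × Occurrence × Detection:
  FM-1: 8 × 5 × 9 = 360
  FM-2: 5 × 2 × 5 = 50
  FM-3: 7 × 10 × 9 = 630
  FM-4: 4 × 8 × 9 = 288
  FM-5: 2 × 4 × 9 = 72
  FM-6: 10 × 6 × 4 = 240
  FM-7: 7 × 2 × 7 = 98
  FM-8: 7 × 4 × 7 = 196
Sorted descending: 630, 360, 288, 240, 196, 98, 72, 50.
The sixth-highest RPN is 98 (FM-7).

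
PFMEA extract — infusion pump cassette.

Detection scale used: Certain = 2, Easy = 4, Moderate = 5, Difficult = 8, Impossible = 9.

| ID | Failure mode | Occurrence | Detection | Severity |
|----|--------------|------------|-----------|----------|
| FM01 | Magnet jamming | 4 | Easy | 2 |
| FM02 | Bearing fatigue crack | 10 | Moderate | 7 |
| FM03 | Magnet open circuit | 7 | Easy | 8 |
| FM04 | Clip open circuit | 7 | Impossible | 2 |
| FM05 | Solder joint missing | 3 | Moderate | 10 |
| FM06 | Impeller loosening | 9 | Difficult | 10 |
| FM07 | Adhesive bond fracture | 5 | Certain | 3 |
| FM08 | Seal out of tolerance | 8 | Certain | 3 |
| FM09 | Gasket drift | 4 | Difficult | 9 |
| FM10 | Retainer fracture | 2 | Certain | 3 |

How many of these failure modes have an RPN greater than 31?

8

RPN = Severity × Occurrence × Detection:
  FM01: 2 × 4 × 4 = 32
  FM02: 7 × 10 × 5 = 350
  FM03: 8 × 7 × 4 = 224
  FM04: 2 × 7 × 9 = 126
  FM05: 10 × 3 × 5 = 150
  FM06: 10 × 9 × 8 = 720
  FM07: 3 × 5 × 2 = 30
  FM08: 3 × 8 × 2 = 48
  FM09: 9 × 4 × 8 = 288
  FM10: 3 × 2 × 2 = 12
Modes with RPN > 31: FM01 (32), FM02 (350), FM03 (224), FM04 (126), FM05 (150), FM06 (720), FM08 (48), FM09 (288) → 8.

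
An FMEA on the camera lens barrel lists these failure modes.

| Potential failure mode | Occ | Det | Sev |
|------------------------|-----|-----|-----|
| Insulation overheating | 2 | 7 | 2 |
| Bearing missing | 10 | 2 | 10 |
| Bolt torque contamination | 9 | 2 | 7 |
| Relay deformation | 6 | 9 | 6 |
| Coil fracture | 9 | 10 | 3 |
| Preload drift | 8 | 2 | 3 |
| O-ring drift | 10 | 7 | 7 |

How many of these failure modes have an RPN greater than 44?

6

RPN = Severity × Occurrence × Detection:
  Insulation overheating: 2 × 2 × 7 = 28
  Bearing missing: 10 × 10 × 2 = 200
  Bolt torque contamination: 7 × 9 × 2 = 126
  Relay deformation: 6 × 6 × 9 = 324
  Coil fracture: 3 × 9 × 10 = 270
  Preload drift: 3 × 8 × 2 = 48
  O-ring drift: 7 × 10 × 7 = 490
Modes with RPN > 44: Bearing missing (200), Bolt torque contamination (126), Relay deformation (324), Coil fracture (270), Preload drift (48), O-ring drift (490) → 6.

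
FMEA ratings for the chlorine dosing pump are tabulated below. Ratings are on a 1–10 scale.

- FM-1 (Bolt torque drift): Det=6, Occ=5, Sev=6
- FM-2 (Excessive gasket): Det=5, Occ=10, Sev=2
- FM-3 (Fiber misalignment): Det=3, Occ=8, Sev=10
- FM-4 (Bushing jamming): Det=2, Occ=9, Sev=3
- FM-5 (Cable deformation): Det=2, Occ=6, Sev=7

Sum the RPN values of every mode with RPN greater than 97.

520

RPN = Severity × Occurrence × Detection:
  FM-1: 6 × 5 × 6 = 180
  FM-2: 2 × 10 × 5 = 100
  FM-3: 10 × 8 × 3 = 240
  FM-4: 3 × 9 × 2 = 54
  FM-5: 7 × 6 × 2 = 84
RPN > 97: FM-1 (180), FM-2 (100), FM-3 (240).
Sum: 180 + 100 + 240 = 520.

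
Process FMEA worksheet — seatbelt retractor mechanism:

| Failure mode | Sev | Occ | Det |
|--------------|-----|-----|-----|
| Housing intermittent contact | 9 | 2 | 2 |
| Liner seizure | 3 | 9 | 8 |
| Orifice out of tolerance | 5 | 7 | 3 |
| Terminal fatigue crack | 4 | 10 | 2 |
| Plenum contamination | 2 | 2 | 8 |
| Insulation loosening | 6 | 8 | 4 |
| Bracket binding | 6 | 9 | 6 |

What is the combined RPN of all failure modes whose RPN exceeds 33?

953

RPN = Severity × Occurrence × Detection:
  Housing intermittent contact: 9 × 2 × 2 = 36
  Liner seizure: 3 × 9 × 8 = 216
  Orifice out of tolerance: 5 × 7 × 3 = 105
  Terminal fatigue crack: 4 × 10 × 2 = 80
  Plenum contamination: 2 × 2 × 8 = 32
  Insulation loosening: 6 × 8 × 4 = 192
  Bracket binding: 6 × 9 × 6 = 324
RPN > 33: Housing intermittent contact (36), Liner seizure (216), Orifice out of tolerance (105), Terminal fatigue crack (80), Insulation loosening (192), Bracket binding (324).
Sum: 36 + 216 + 105 + 80 + 192 + 324 = 953.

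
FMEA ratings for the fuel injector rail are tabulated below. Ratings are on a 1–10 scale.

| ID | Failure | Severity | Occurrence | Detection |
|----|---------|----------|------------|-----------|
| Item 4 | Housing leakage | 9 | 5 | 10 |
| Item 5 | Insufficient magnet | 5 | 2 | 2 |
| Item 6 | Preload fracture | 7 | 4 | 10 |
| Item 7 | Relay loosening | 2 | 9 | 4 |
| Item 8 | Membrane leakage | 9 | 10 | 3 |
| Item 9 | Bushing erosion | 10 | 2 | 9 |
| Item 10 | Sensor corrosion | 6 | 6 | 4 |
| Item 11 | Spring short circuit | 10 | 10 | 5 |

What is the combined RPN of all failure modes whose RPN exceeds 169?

RPN = Severity × Occurrence × Detection:
  Item 4: 9 × 5 × 10 = 450
  Item 5: 5 × 2 × 2 = 20
  Item 6: 7 × 4 × 10 = 280
  Item 7: 2 × 9 × 4 = 72
  Item 8: 9 × 10 × 3 = 270
  Item 9: 10 × 2 × 9 = 180
  Item 10: 6 × 6 × 4 = 144
  Item 11: 10 × 10 × 5 = 500
RPN > 169: Item 4 (450), Item 6 (280), Item 8 (270), Item 9 (180), Item 11 (500).
Sum: 450 + 280 + 270 + 180 + 500 = 1680.

1680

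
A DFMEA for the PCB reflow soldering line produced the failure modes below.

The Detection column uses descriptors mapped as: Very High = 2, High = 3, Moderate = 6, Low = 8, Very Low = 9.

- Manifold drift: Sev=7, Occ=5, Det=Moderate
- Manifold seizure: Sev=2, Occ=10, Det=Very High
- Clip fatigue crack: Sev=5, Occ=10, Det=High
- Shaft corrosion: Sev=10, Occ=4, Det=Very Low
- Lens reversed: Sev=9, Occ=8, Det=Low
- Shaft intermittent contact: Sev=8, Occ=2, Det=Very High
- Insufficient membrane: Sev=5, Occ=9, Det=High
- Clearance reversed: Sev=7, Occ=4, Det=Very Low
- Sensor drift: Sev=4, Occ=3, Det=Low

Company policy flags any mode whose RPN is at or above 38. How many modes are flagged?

RPN = Severity × Occurrence × Detection:
  Manifold drift: 7 × 5 × 6 = 210
  Manifold seizure: 2 × 10 × 2 = 40
  Clip fatigue crack: 5 × 10 × 3 = 150
  Shaft corrosion: 10 × 4 × 9 = 360
  Lens reversed: 9 × 8 × 8 = 576
  Shaft intermittent contact: 8 × 2 × 2 = 32
  Insufficient membrane: 5 × 9 × 3 = 135
  Clearance reversed: 7 × 4 × 9 = 252
  Sensor drift: 4 × 3 × 8 = 96
Modes with RPN ≥ 38: Manifold drift (210), Manifold seizure (40), Clip fatigue crack (150), Shaft corrosion (360), Lens reversed (576), Insufficient membrane (135), Clearance reversed (252), Sensor drift (96) → 8.

8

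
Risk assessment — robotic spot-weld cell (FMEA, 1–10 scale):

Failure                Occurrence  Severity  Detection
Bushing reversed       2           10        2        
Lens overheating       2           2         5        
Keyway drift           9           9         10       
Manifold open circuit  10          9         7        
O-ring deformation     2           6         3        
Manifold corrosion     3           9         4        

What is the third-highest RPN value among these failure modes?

RPN = Severity × Occurrence × Detection:
  Bushing reversed: 10 × 2 × 2 = 40
  Lens overheating: 2 × 2 × 5 = 20
  Keyway drift: 9 × 9 × 10 = 810
  Manifold open circuit: 9 × 10 × 7 = 630
  O-ring deformation: 6 × 2 × 3 = 36
  Manifold corrosion: 9 × 3 × 4 = 108
Sorted descending: 810, 630, 108, 40, 36, 20.
The third-highest RPN is 108 (Manifold corrosion).

108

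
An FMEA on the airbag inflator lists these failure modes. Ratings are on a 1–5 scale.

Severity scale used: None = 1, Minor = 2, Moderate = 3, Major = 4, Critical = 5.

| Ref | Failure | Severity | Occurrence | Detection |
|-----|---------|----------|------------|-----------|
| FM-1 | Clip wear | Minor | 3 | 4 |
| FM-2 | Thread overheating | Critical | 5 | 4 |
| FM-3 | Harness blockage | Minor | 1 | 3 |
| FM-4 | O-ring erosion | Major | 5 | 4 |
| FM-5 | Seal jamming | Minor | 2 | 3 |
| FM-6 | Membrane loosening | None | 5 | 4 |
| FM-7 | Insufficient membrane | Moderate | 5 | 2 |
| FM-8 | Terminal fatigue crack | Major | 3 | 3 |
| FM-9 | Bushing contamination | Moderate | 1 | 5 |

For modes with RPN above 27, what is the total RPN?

RPN = Severity × Occurrence × Detection:
  FM-1: 2 × 3 × 4 = 24
  FM-2: 5 × 5 × 4 = 100
  FM-3: 2 × 1 × 3 = 6
  FM-4: 4 × 5 × 4 = 80
  FM-5: 2 × 2 × 3 = 12
  FM-6: 1 × 5 × 4 = 20
  FM-7: 3 × 5 × 2 = 30
  FM-8: 4 × 3 × 3 = 36
  FM-9: 3 × 1 × 5 = 15
RPN > 27: FM-2 (100), FM-4 (80), FM-7 (30), FM-8 (36).
Sum: 100 + 80 + 30 + 36 = 246.

246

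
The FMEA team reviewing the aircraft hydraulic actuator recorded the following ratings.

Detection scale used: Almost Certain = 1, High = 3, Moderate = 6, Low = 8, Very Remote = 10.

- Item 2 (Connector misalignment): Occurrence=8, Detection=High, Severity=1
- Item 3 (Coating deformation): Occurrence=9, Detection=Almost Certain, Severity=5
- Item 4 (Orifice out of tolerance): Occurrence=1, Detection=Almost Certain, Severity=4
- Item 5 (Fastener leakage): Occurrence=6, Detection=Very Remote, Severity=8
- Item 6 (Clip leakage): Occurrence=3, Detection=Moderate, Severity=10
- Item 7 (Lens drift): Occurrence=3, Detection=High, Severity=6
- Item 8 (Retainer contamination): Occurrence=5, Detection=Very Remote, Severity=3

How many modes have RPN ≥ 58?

RPN = Severity × Occurrence × Detection:
  Item 2: 1 × 8 × 3 = 24
  Item 3: 5 × 9 × 1 = 45
  Item 4: 4 × 1 × 1 = 4
  Item 5: 8 × 6 × 10 = 480
  Item 6: 10 × 3 × 6 = 180
  Item 7: 6 × 3 × 3 = 54
  Item 8: 3 × 5 × 10 = 150
Modes with RPN ≥ 58: Item 5 (480), Item 6 (180), Item 8 (150) → 3.

3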